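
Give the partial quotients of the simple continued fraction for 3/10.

Run the Euclidean algorithm on 3 and 10; the successive quotients are the partial quotients a_0, a_1, ... (each step inverts the fractional part left over by the previous one):
  3 = 0*10 + 3, so a_0 = 0.
  10 = 3*3 + 1, so a_1 = 3.
  3 = 3*1 + 0, so a_2 = 3.
The remainder reaches 0 after 3 divisions, so the expansion has 3 partial quotients, read off in order.

[0; 3, 3]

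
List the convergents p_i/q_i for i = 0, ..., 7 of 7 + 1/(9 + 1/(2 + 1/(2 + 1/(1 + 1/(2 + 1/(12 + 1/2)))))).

Using the convergent recurrence p_i = a_i*p_{i-1} + p_{i-2}, q_i = a_i*q_{i-1} + q_{i-2} with p_{-2}=0, p_{-1}=1, q_{-2}=1, q_{-1}=0:
  i=0: a_0=7, p_0 = 7*1 + 0 = 7, q_0 = 7*0 + 1 = 1.
  i=1: a_1=9, p_1 = 9*7 + 1 = 64, q_1 = 9*1 + 0 = 9.
  i=2: a_2=2, p_2 = 2*64 + 7 = 135, q_2 = 2*9 + 1 = 19.
  i=3: a_3=2, p_3 = 2*135 + 64 = 334, q_3 = 2*19 + 9 = 47.
  i=4: a_4=1, p_4 = 1*334 + 135 = 469, q_4 = 1*47 + 19 = 66.
  i=5: a_5=2, p_5 = 2*469 + 334 = 1272, q_5 = 2*66 + 47 = 179.
  i=6: a_6=12, p_6 = 12*1272 + 469 = 15733, q_6 = 12*179 + 66 = 2214.
  i=7: a_7=2, p_7 = 2*15733 + 1272 = 32738, q_7 = 2*2214 + 179 = 4607.

7/1, 64/9, 135/19, 334/47, 469/66, 1272/179, 15733/2214, 32738/4607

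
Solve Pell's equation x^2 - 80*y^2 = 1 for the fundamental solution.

(x, y) = (9, 1)

First expand sqrt(80) as a continued fraction. With x_i = (sqrt(80) + m_i)/d_i and (m_0, d_0) = (0, 1): a_0 = floor(sqrt(80)) = 8, since 8^2 = 64 <= 80 < 81 = 9^2.
Iterate m_{i+1} = d_i*a_i - m_i, d_{i+1} = (80 - m_{i+1}^2)/d_i, a_{i+1} = floor((a_0 + m_{i+1})/d_{i+1}):
  m_1 = 1*8 - 0 = 8, d_1 = (80 - 8^2)/1 = 16/1 = 16, a_1 = floor((8 + 8)/16) = 1.
  m_2 = 16*1 - 8 = 8, d_2 = (80 - 8^2)/16 = 16/16 = 1, a_2 = floor((8 + 8)/1) = 16.
  m_3 = 1*16 - 8 = 8, d_3 = (80 - 8^2)/1 = 16/1 = 16: (m_3, d_3) = (m_1, d_1) = (8, 16), so from here the quotients repeat a_1, a_2; the period length is 2.
So sqrt(80) = [8; (1, 16)] with period length k = 2.
k is even, so the fundamental solution of x^2 - 80y^2 = 1 is (p_{k-1}, q_{k-1}) = (p_1, q_1); compute convergents through index 1.
Convergents (p_i = a_i*p_{i-1} + p_{i-2}, q_i = a_i*q_{i-1} + q_{i-2} with p_{-2}=0, p_{-1}=1, q_{-2}=1, q_{-1}=0):
  i=0: a_0=8, p_0 = 8*1 + 0 = 8, q_0 = 8*0 + 1 = 1.
  i=1: a_1=1, p_1 = 1*8 + 1 = 9, q_1 = 1*1 + 0 = 1.
Check: 9^2 - 80*1^2 = 81 - 80 = 1, so (x, y) = (9, 1) solves the equation, and by the theorem it is the least positive solution.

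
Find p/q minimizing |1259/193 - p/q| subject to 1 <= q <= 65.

424/65

Expand x = 1259/193 as a continued fraction with the Euclidean algorithm:
  1259 = 6*193 + 101, so a_0 = 6.
  193 = 1*101 + 92, so a_1 = 1.
  101 = 1*92 + 9, so a_2 = 1.
  92 = 10*9 + 2, so a_3 = 10.
  9 = 4*2 + 1, so a_4 = 4.
  2 = 2*1 + 0, so a_5 = 2.
so x = [6; 1, 1, 10, 4, 2].
Convergents (p_i = a_i*p_{i-1} + p_{i-2}, q_i = a_i*q_{i-1} + q_{i-2} with p_{-2}=0, p_{-1}=1, q_{-2}=1, q_{-1}=0), until the denominator exceeds 65:
  i=0: a_0=6, p_0 = 6*1 + 0 = 6, q_0 = 6*0 + 1 = 1.
  i=1: a_1=1, p_1 = 1*6 + 1 = 7, q_1 = 1*1 + 0 = 1.
  i=2: a_2=1, p_2 = 1*7 + 6 = 13, q_2 = 1*1 + 1 = 2.
  i=3: a_3=10, p_3 = 10*13 + 7 = 137, q_3 = 10*2 + 1 = 21.
  i=4: a_4=4, p_4 = 4*137 + 13 = 561, q_4 = 4*21 + 2 = 86.
q_4 = 86 > 65, so the last convergent with denominator <= 65 is p_3/q_3 = 137/21.
The closest fraction with denominator <= 65 is either p_3/q_3 or the intermediate fraction (k*p_3 + p_2)/(k*q_3 + q_2) with the largest k >= 1 whose denominator stays <= 65; these approach x as k grows, and every other convergent or intermediate fraction in range is farther away.
Largest k: floor((65 - q_2)/q_3) = floor((65 - 2)/21) = 3.
That gives (3*137 + 13)/(3*21 + 2) = 424/65.
Compare the errors: |x - 137/21| = |1259*21 - 137*193|/(193*21) = 2/4053, and |x - 424/65| = |1259*65 - 424*193|/(193*65) = 3/12545.
Cross-multiplying, 3*4053 = 12159 < 25090 = 2*12545, so 3/12545 is smaller: the intermediate fraction 424/65 is closer to x than 137/21.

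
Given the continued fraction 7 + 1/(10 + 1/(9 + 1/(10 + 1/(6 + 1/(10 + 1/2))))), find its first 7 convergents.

7/1, 71/10, 646/91, 6531/920, 39832/5611, 404851/57030, 849534/119671

Using the convergent recurrence p_i = a_i*p_{i-1} + p_{i-2}, q_i = a_i*q_{i-1} + q_{i-2} with p_{-2}=0, p_{-1}=1, q_{-2}=1, q_{-1}=0:
  i=0: a_0=7, p_0 = 7*1 + 0 = 7, q_0 = 7*0 + 1 = 1.
  i=1: a_1=10, p_1 = 10*7 + 1 = 71, q_1 = 10*1 + 0 = 10.
  i=2: a_2=9, p_2 = 9*71 + 7 = 646, q_2 = 9*10 + 1 = 91.
  i=3: a_3=10, p_3 = 10*646 + 71 = 6531, q_3 = 10*91 + 10 = 920.
  i=4: a_4=6, p_4 = 6*6531 + 646 = 39832, q_4 = 6*920 + 91 = 5611.
  i=5: a_5=10, p_5 = 10*39832 + 6531 = 404851, q_5 = 10*5611 + 920 = 57030.
  i=6: a_6=2, p_6 = 2*404851 + 39832 = 849534, q_6 = 2*57030 + 5611 = 119671.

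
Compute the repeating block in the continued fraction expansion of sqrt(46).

[6; (1, 3, 1, 1, 2, 6, 2, 1, 1, 3, 1, 12)]

Write x_i = (sqrt(46) + m_i)/d_i with (m_0, d_0) = (0, 1). a_0 = floor(sqrt(46)) = 6, since 6^2 = 36 <= 46 < 49 = 7^2.
Iterate m_{i+1} = d_i*a_i - m_i, d_{i+1} = (46 - m_{i+1}^2)/d_i, a_{i+1} = floor((a_0 + m_{i+1})/d_{i+1}):
  m_1 = 1*6 - 0 = 6, d_1 = (46 - 6^2)/1 = 10/1 = 10, a_1 = floor((6 + 6)/10) = 1.
  m_2 = 10*1 - 6 = 4, d_2 = (46 - 4^2)/10 = 30/10 = 3, a_2 = floor((6 + 4)/3) = 3.
  m_3 = 3*3 - 4 = 5, d_3 = (46 - 5^2)/3 = 21/3 = 7, a_3 = floor((6 + 5)/7) = 1.
  m_4 = 7*1 - 5 = 2, d_4 = (46 - 2^2)/7 = 42/7 = 6, a_4 = floor((6 + 2)/6) = 1.
  m_5 = 6*1 - 2 = 4, d_5 = (46 - 4^2)/6 = 30/6 = 5, a_5 = floor((6 + 4)/5) = 2.
  m_6 = 5*2 - 4 = 6, d_6 = (46 - 6^2)/5 = 10/5 = 2, a_6 = floor((6 + 6)/2) = 6.
  m_7 = 2*6 - 6 = 6, d_7 = (46 - 6^2)/2 = 10/2 = 5, a_7 = floor((6 + 6)/5) = 2.
  m_8 = 5*2 - 6 = 4, d_8 = (46 - 4^2)/5 = 30/5 = 6, a_8 = floor((6 + 4)/6) = 1.
  m_9 = 6*1 - 4 = 2, d_9 = (46 - 2^2)/6 = 42/6 = 7, a_9 = floor((6 + 2)/7) = 1.
  m_10 = 7*1 - 2 = 5, d_10 = (46 - 5^2)/7 = 21/7 = 3, a_10 = floor((6 + 5)/3) = 3.
  m_11 = 3*3 - 5 = 4, d_11 = (46 - 4^2)/3 = 30/3 = 10, a_11 = floor((6 + 4)/10) = 1.
  m_12 = 10*1 - 4 = 6, d_12 = (46 - 6^2)/10 = 10/10 = 1, a_12 = floor((6 + 6)/1) = 12.
  m_13 = 1*12 - 6 = 6, d_13 = (46 - 6^2)/1 = 10/1 = 10: (m_13, d_13) = (m_1, d_1) = (6, 10), so from here the quotients repeat a_1, ..., a_12; the period length is 12.
Hence the expansion of sqrt(46) is a_0 = 6 followed by the repeating block 1, 3, 1, 1, 2, 6, 2, 1, 1, 3, 1, 12 (period 12).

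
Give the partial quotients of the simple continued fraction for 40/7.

[5; 1, 2, 2]

Run the Euclidean algorithm on 40 and 7; the successive quotients are the partial quotients a_0, a_1, ... (each step inverts the fractional part left over by the previous one):
  40 = 5*7 + 5, so a_0 = 5.
  7 = 1*5 + 2, so a_1 = 1.
  5 = 2*2 + 1, so a_2 = 2.
  2 = 2*1 + 0, so a_3 = 2.
The remainder reaches 0 after 4 divisions, so the expansion has 4 partial quotients, read off in order.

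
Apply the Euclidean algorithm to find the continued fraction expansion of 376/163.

[2; 3, 3, 1, 5, 2]

Run the Euclidean algorithm on 376 and 163; the successive quotients are the partial quotients a_0, a_1, ... (each step inverts the fractional part left over by the previous one):
  376 = 2*163 + 50, so a_0 = 2.
  163 = 3*50 + 13, so a_1 = 3.
  50 = 3*13 + 11, so a_2 = 3.
  13 = 1*11 + 2, so a_3 = 1.
  11 = 5*2 + 1, so a_4 = 5.
  2 = 2*1 + 0, so a_5 = 2.
The remainder reaches 0 after 6 divisions, so the expansion has 6 partial quotients, read off in order.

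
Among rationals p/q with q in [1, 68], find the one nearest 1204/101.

Expand x = 1204/101 as a continued fraction with the Euclidean algorithm:
  1204 = 11*101 + 93, so a_0 = 11.
  101 = 1*93 + 8, so a_1 = 1.
  93 = 11*8 + 5, so a_2 = 11.
  8 = 1*5 + 3, so a_3 = 1.
  5 = 1*3 + 2, so a_4 = 1.
  3 = 1*2 + 1, so a_5 = 1.
  2 = 2*1 + 0, so a_6 = 2.
so x = [11; 1, 11, 1, 1, 1, 2].
Convergents (p_i = a_i*p_{i-1} + p_{i-2}, q_i = a_i*q_{i-1} + q_{i-2} with p_{-2}=0, p_{-1}=1, q_{-2}=1, q_{-1}=0), until the denominator exceeds 68:
  i=0: a_0=11, p_0 = 11*1 + 0 = 11, q_0 = 11*0 + 1 = 1.
  i=1: a_1=1, p_1 = 1*11 + 1 = 12, q_1 = 1*1 + 0 = 1.
  i=2: a_2=11, p_2 = 11*12 + 11 = 143, q_2 = 11*1 + 1 = 12.
  i=3: a_3=1, p_3 = 1*143 + 12 = 155, q_3 = 1*12 + 1 = 13.
  i=4: a_4=1, p_4 = 1*155 + 143 = 298, q_4 = 1*13 + 12 = 25.
  i=5: a_5=1, p_5 = 1*298 + 155 = 453, q_5 = 1*25 + 13 = 38.
  i=6: a_6=2, p_6 = 2*453 + 298 = 1204, q_6 = 2*38 + 25 = 101.
q_6 = 101 > 68, so the last convergent with denominator <= 68 is p_5/q_5 = 453/38.
The closest fraction with denominator <= 68 is either p_5/q_5 or the intermediate fraction (k*p_5 + p_4)/(k*q_5 + q_4) with the largest k >= 1 whose denominator stays <= 68; these approach x as k grows, and every other convergent or intermediate fraction in range is farther away.
Largest k: floor((68 - q_4)/q_5) = floor((68 - 25)/38) = 1.
That gives (1*453 + 298)/(1*38 + 25) = 751/63.
Compare the errors: |x - 453/38| = |1204*38 - 453*101|/(101*38) = 1/3838, and |x - 751/63| = |1204*63 - 751*101|/(101*63) = 1/6363.
Cross-multiplying, 1*3838 = 3838 < 6363 = 1*6363, so 1/6363 is smaller: the intermediate fraction 751/63 is closer to x than 453/38.

751/63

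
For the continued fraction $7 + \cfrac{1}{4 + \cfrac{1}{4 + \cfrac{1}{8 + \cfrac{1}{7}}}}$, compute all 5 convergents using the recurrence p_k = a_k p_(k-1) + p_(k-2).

7/1, 29/4, 123/17, 1013/140, 7214/997

Using the convergent recurrence p_i = a_i*p_{i-1} + p_{i-2}, q_i = a_i*q_{i-1} + q_{i-2} with p_{-2}=0, p_{-1}=1, q_{-2}=1, q_{-1}=0:
  i=0: a_0=7, p_0 = 7*1 + 0 = 7, q_0 = 7*0 + 1 = 1.
  i=1: a_1=4, p_1 = 4*7 + 1 = 29, q_1 = 4*1 + 0 = 4.
  i=2: a_2=4, p_2 = 4*29 + 7 = 123, q_2 = 4*4 + 1 = 17.
  i=3: a_3=8, p_3 = 8*123 + 29 = 1013, q_3 = 8*17 + 4 = 140.
  i=4: a_4=7, p_4 = 7*1013 + 123 = 7214, q_4 = 7*140 + 17 = 997.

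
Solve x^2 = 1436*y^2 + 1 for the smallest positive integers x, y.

(x, y) = (259199, 6840)

First expand sqrt(1436) as a continued fraction. With x_i = (sqrt(1436) + m_i)/d_i and (m_0, d_0) = (0, 1): a_0 = floor(sqrt(1436)) = 37, since 37^2 = 1369 <= 1436 < 1444 = 38^2.
Iterate m_{i+1} = d_i*a_i - m_i, d_{i+1} = (1436 - m_{i+1}^2)/d_i, a_{i+1} = floor((a_0 + m_{i+1})/d_{i+1}):
  m_1 = 1*37 - 0 = 37, d_1 = (1436 - 37^2)/1 = 67/1 = 67, a_1 = floor((37 + 37)/67) = 1.
  m_2 = 67*1 - 37 = 30, d_2 = (1436 - 30^2)/67 = 536/67 = 8, a_2 = floor((37 + 30)/8) = 8.
  m_3 = 8*8 - 30 = 34, d_3 = (1436 - 34^2)/8 = 280/8 = 35, a_3 = floor((37 + 34)/35) = 2.
  m_4 = 35*2 - 34 = 36, d_4 = (1436 - 36^2)/35 = 140/35 = 4, a_4 = floor((37 + 36)/4) = 18.
  m_5 = 4*18 - 36 = 36, d_5 = (1436 - 36^2)/4 = 140/4 = 35, a_5 = floor((37 + 36)/35) = 2.
  m_6 = 35*2 - 36 = 34, d_6 = (1436 - 34^2)/35 = 280/35 = 8, a_6 = floor((37 + 34)/8) = 8.
  m_7 = 8*8 - 34 = 30, d_7 = (1436 - 30^2)/8 = 536/8 = 67, a_7 = floor((37 + 30)/67) = 1.
  m_8 = 67*1 - 30 = 37, d_8 = (1436 - 37^2)/67 = 67/67 = 1, a_8 = floor((37 + 37)/1) = 74.
  m_9 = 1*74 - 37 = 37, d_9 = (1436 - 37^2)/1 = 67/1 = 67: (m_9, d_9) = (m_1, d_1) = (37, 67), so from here the quotients repeat a_1, ..., a_8; the period length is 8.
So sqrt(1436) = [37; (1, 8, 2, 18, 2, 8, 1, 74)] with period length k = 8.
k is even, so the fundamental solution of x^2 - 1436y^2 = 1 is (p_{k-1}, q_{k-1}) = (p_7, q_7); compute convergents through index 7.
Convergents (p_i = a_i*p_{i-1} + p_{i-2}, q_i = a_i*q_{i-1} + q_{i-2} with p_{-2}=0, p_{-1}=1, q_{-2}=1, q_{-1}=0):
  i=0: a_0=37, p_0 = 37*1 + 0 = 37, q_0 = 37*0 + 1 = 1.
  i=1: a_1=1, p_1 = 1*37 + 1 = 38, q_1 = 1*1 + 0 = 1.
  i=2: a_2=8, p_2 = 8*38 + 37 = 341, q_2 = 8*1 + 1 = 9.
  i=3: a_3=2, p_3 = 2*341 + 38 = 720, q_3 = 2*9 + 1 = 19.
  i=4: a_4=18, p_4 = 18*720 + 341 = 13301, q_4 = 18*19 + 9 = 351.
  i=5: a_5=2, p_5 = 2*13301 + 720 = 27322, q_5 = 2*351 + 19 = 721.
  i=6: a_6=8, p_6 = 8*27322 + 13301 = 231877, q_6 = 8*721 + 351 = 6119.
  i=7: a_7=1, p_7 = 1*231877 + 27322 = 259199, q_7 = 1*6119 + 721 = 6840.
Check: 259199^2 - 1436*6840^2 = 67184121601 - 67184121600 = 1, so (x, y) = (259199, 6840) solves the equation, and by the theorem it is the least positive solution.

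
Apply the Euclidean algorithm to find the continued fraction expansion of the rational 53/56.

Run the Euclidean algorithm on 53 and 56; the successive quotients are the partial quotients a_0, a_1, ... (each step inverts the fractional part left over by the previous one):
  53 = 0*56 + 53, so a_0 = 0.
  56 = 1*53 + 3, so a_1 = 1.
  53 = 17*3 + 2, so a_2 = 17.
  3 = 1*2 + 1, so a_3 = 1.
  2 = 2*1 + 0, so a_4 = 2.
The remainder reaches 0 after 5 divisions, so the expansion has 5 partial quotients, read off in order.

[0; 1, 17, 1, 2]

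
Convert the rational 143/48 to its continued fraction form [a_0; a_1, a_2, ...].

Run the Euclidean algorithm on 143 and 48; the successive quotients are the partial quotients a_0, a_1, ... (each step inverts the fractional part left over by the previous one):
  143 = 2*48 + 47, so a_0 = 2.
  48 = 1*47 + 1, so a_1 = 1.
  47 = 47*1 + 0, so a_2 = 47.
The remainder reaches 0 after 3 divisions, so the expansion has 3 partial quotients, read off in order.

[2; 1, 47]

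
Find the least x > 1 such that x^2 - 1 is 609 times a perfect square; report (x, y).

First expand sqrt(609) as a continued fraction. With x_i = (sqrt(609) + m_i)/d_i and (m_0, d_0) = (0, 1): a_0 = floor(sqrt(609)) = 24, since 24^2 = 576 <= 609 < 625 = 25^2.
Iterate m_{i+1} = d_i*a_i - m_i, d_{i+1} = (609 - m_{i+1}^2)/d_i, a_{i+1} = floor((a_0 + m_{i+1})/d_{i+1}):
  m_1 = 1*24 - 0 = 24, d_1 = (609 - 24^2)/1 = 33/1 = 33, a_1 = floor((24 + 24)/33) = 1.
  m_2 = 33*1 - 24 = 9, d_2 = (609 - 9^2)/33 = 528/33 = 16, a_2 = floor((24 + 9)/16) = 2.
  m_3 = 16*2 - 9 = 23, d_3 = (609 - 23^2)/16 = 80/16 = 5, a_3 = floor((24 + 23)/5) = 9.
  m_4 = 5*9 - 23 = 22, d_4 = (609 - 22^2)/5 = 125/5 = 25, a_4 = floor((24 + 22)/25) = 1.
  m_5 = 25*1 - 22 = 3, d_5 = (609 - 3^2)/25 = 600/25 = 24, a_5 = floor((24 + 3)/24) = 1.
  m_6 = 24*1 - 3 = 21, d_6 = (609 - 21^2)/24 = 168/24 = 7, a_6 = floor((24 + 21)/7) = 6.
  m_7 = 7*6 - 21 = 21, d_7 = (609 - 21^2)/7 = 168/7 = 24, a_7 = floor((24 + 21)/24) = 1.
  m_8 = 24*1 - 21 = 3, d_8 = (609 - 3^2)/24 = 600/24 = 25, a_8 = floor((24 + 3)/25) = 1.
  m_9 = 25*1 - 3 = 22, d_9 = (609 - 22^2)/25 = 125/25 = 5, a_9 = floor((24 + 22)/5) = 9.
  m_10 = 5*9 - 22 = 23, d_10 = (609 - 23^2)/5 = 80/5 = 16, a_10 = floor((24 + 23)/16) = 2.
  m_11 = 16*2 - 23 = 9, d_11 = (609 - 9^2)/16 = 528/16 = 33, a_11 = floor((24 + 9)/33) = 1.
  m_12 = 33*1 - 9 = 24, d_12 = (609 - 24^2)/33 = 33/33 = 1, a_12 = floor((24 + 24)/1) = 48.
  m_13 = 1*48 - 24 = 24, d_13 = (609 - 24^2)/1 = 33/1 = 33: (m_13, d_13) = (m_1, d_1) = (24, 33), so from here the quotients repeat a_1, ..., a_12; the period length is 12.
So sqrt(609) = [24; (1, 2, 9, 1, 1, 6, 1, 1, 9, 2, 1, 48)] with period length k = 12.
k is even, so the fundamental solution of x^2 - 609y^2 = 1 is (p_{k-1}, q_{k-1}) = (p_11, q_11); compute convergents through index 11.
Convergents (p_i = a_i*p_{i-1} + p_{i-2}, q_i = a_i*q_{i-1} + q_{i-2} with p_{-2}=0, p_{-1}=1, q_{-2}=1, q_{-1}=0):
  i=0: a_0=24, p_0 = 24*1 + 0 = 24, q_0 = 24*0 + 1 = 1.
  i=1: a_1=1, p_1 = 1*24 + 1 = 25, q_1 = 1*1 + 0 = 1.
  i=2: a_2=2, p_2 = 2*25 + 24 = 74, q_2 = 2*1 + 1 = 3.
  i=3: a_3=9, p_3 = 9*74 + 25 = 691, q_3 = 9*3 + 1 = 28.
  i=4: a_4=1, p_4 = 1*691 + 74 = 765, q_4 = 1*28 + 3 = 31.
  i=5: a_5=1, p_5 = 1*765 + 691 = 1456, q_5 = 1*31 + 28 = 59.
  i=6: a_6=6, p_6 = 6*1456 + 765 = 9501, q_6 = 6*59 + 31 = 385.
  i=7: a_7=1, p_7 = 1*9501 + 1456 = 10957, q_7 = 1*385 + 59 = 444.
  i=8: a_8=1, p_8 = 1*10957 + 9501 = 20458, q_8 = 1*444 + 385 = 829.
  i=9: a_9=9, p_9 = 9*20458 + 10957 = 195079, q_9 = 9*829 + 444 = 7905.
  i=10: a_10=2, p_10 = 2*195079 + 20458 = 410616, q_10 = 2*7905 + 829 = 16639.
  i=11: a_11=1, p_11 = 1*410616 + 195079 = 605695, q_11 = 1*16639 + 7905 = 24544.
Check: 605695^2 - 609*24544^2 = 366866433025 - 366866433024 = 1, so (x, y) = (605695, 24544) solves the equation, and by the theorem it is the least positive solution.

(x, y) = (605695, 24544)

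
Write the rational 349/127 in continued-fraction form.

Run the Euclidean algorithm on 349 and 127; the successive quotients are the partial quotients a_0, a_1, ... (each step inverts the fractional part left over by the previous one):
  349 = 2*127 + 95, so a_0 = 2.
  127 = 1*95 + 32, so a_1 = 1.
  95 = 2*32 + 31, so a_2 = 2.
  32 = 1*31 + 1, so a_3 = 1.
  31 = 31*1 + 0, so a_4 = 31.
The remainder reaches 0 after 5 divisions, so the expansion has 5 partial quotients, read off in order.

[2; 1, 2, 1, 31]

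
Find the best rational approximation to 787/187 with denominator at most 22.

Expand x = 787/187 as a continued fraction with the Euclidean algorithm:
  787 = 4*187 + 39, so a_0 = 4.
  187 = 4*39 + 31, so a_1 = 4.
  39 = 1*31 + 8, so a_2 = 1.
  31 = 3*8 + 7, so a_3 = 3.
  8 = 1*7 + 1, so a_4 = 1.
  7 = 7*1 + 0, so a_5 = 7.
so x = [4; 4, 1, 3, 1, 7].
Convergents (p_i = a_i*p_{i-1} + p_{i-2}, q_i = a_i*q_{i-1} + q_{i-2} with p_{-2}=0, p_{-1}=1, q_{-2}=1, q_{-1}=0), until the denominator exceeds 22:
  i=0: a_0=4, p_0 = 4*1 + 0 = 4, q_0 = 4*0 + 1 = 1.
  i=1: a_1=4, p_1 = 4*4 + 1 = 17, q_1 = 4*1 + 0 = 4.
  i=2: a_2=1, p_2 = 1*17 + 4 = 21, q_2 = 1*4 + 1 = 5.
  i=3: a_3=3, p_3 = 3*21 + 17 = 80, q_3 = 3*5 + 4 = 19.
  i=4: a_4=1, p_4 = 1*80 + 21 = 101, q_4 = 1*19 + 5 = 24.
q_4 = 24 > 22, so the last convergent with denominator <= 22 is p_3/q_3 = 80/19.
The closest fraction with denominator <= 22 is either p_3/q_3 or the intermediate fraction (k*p_3 + p_2)/(k*q_3 + q_2) with the largest k >= 1 whose denominator stays <= 22; these approach x as k grows, and every other convergent or intermediate fraction in range is farther away.
Largest k: floor((22 - q_2)/q_3) = floor((22 - 5)/19) = 0.
Since k = 0, no intermediate fraction beyond p_3/q_3 has denominator <= 22, so the convergent 80/19 is the closest (its error is |787*19 - 80*187|/(187*19) = 7/3553).

80/19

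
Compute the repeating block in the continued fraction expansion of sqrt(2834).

Write x_i = (sqrt(2834) + m_i)/d_i with (m_0, d_0) = (0, 1). a_0 = floor(sqrt(2834)) = 53, since 53^2 = 2809 <= 2834 < 2916 = 54^2.
Iterate m_{i+1} = d_i*a_i - m_i, d_{i+1} = (2834 - m_{i+1}^2)/d_i, a_{i+1} = floor((a_0 + m_{i+1})/d_{i+1}):
  m_1 = 1*53 - 0 = 53, d_1 = (2834 - 53^2)/1 = 25/1 = 25, a_1 = floor((53 + 53)/25) = 4.
  m_2 = 25*4 - 53 = 47, d_2 = (2834 - 47^2)/25 = 625/25 = 25, a_2 = floor((53 + 47)/25) = 4.
  m_3 = 25*4 - 47 = 53, d_3 = (2834 - 53^2)/25 = 25/25 = 1, a_3 = floor((53 + 53)/1) = 106.
  m_4 = 1*106 - 53 = 53, d_4 = (2834 - 53^2)/1 = 25/1 = 25: (m_4, d_4) = (m_1, d_1) = (53, 25), so from here the quotients repeat a_1, ..., a_3; the period length is 3.
Hence the expansion of sqrt(2834) is a_0 = 53 followed by the repeating block 4, 4, 106 (period 3).

[53; (4, 4, 106)]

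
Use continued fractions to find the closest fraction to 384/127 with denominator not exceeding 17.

Expand x = 384/127 as a continued fraction with the Euclidean algorithm:
  384 = 3*127 + 3, so a_0 = 3.
  127 = 42*3 + 1, so a_1 = 42.
  3 = 3*1 + 0, so a_2 = 3.
so x = [3; 42, 3].
Convergents (p_i = a_i*p_{i-1} + p_{i-2}, q_i = a_i*q_{i-1} + q_{i-2} with p_{-2}=0, p_{-1}=1, q_{-2}=1, q_{-1}=0), until the denominator exceeds 17:
  i=0: a_0=3, p_0 = 3*1 + 0 = 3, q_0 = 3*0 + 1 = 1.
  i=1: a_1=42, p_1 = 42*3 + 1 = 127, q_1 = 42*1 + 0 = 42.
q_1 = 42 > 17, so the last convergent with denominator <= 17 is p_0/q_0 = 3/1.
The closest fraction with denominator <= 17 is either p_0/q_0 or the intermediate fraction (k*p_0 + p_{-1})/(k*q_0 + q_{-1}) with the largest k >= 1 whose denominator stays <= 17; these approach x as k grows, and every other convergent or intermediate fraction in range is farther away.
Largest k: floor((17 - q_{-1})/q_0) = floor((17 - 0)/1) = 17 (using the seeds p_{-1} = 1, q_{-1} = 0).
That gives (17*3 + 1)/(17*1 + 0) = 52/17.
Compare the errors: |x - 3/1| = |384*1 - 3*127|/(127*1) = 3/127, and |x - 52/17| = |384*17 - 52*127|/(127*17) = 76/2159.
Cross-multiplying, 3*2159 = 6477 < 9652 = 76*127, so 3/127 is smaller: the convergent 3/1 is closer to x than 52/17.

3/1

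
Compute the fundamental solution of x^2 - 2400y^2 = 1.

First expand sqrt(2400) as a continued fraction. With x_i = (sqrt(2400) + m_i)/d_i and (m_0, d_0) = (0, 1): a_0 = floor(sqrt(2400)) = 48, since 48^2 = 2304 <= 2400 < 2401 = 49^2.
Iterate m_{i+1} = d_i*a_i - m_i, d_{i+1} = (2400 - m_{i+1}^2)/d_i, a_{i+1} = floor((a_0 + m_{i+1})/d_{i+1}):
  m_1 = 1*48 - 0 = 48, d_1 = (2400 - 48^2)/1 = 96/1 = 96, a_1 = floor((48 + 48)/96) = 1.
  m_2 = 96*1 - 48 = 48, d_2 = (2400 - 48^2)/96 = 96/96 = 1, a_2 = floor((48 + 48)/1) = 96.
  m_3 = 1*96 - 48 = 48, d_3 = (2400 - 48^2)/1 = 96/1 = 96: (m_3, d_3) = (m_1, d_1) = (48, 96), so from here the quotients repeat a_1, a_2; the period length is 2.
So sqrt(2400) = [48; (1, 96)] with period length k = 2.
k is even, so the fundamental solution of x^2 - 2400y^2 = 1 is (p_{k-1}, q_{k-1}) = (p_1, q_1); compute convergents through index 1.
Convergents (p_i = a_i*p_{i-1} + p_{i-2}, q_i = a_i*q_{i-1} + q_{i-2} with p_{-2}=0, p_{-1}=1, q_{-2}=1, q_{-1}=0):
  i=0: a_0=48, p_0 = 48*1 + 0 = 48, q_0 = 48*0 + 1 = 1.
  i=1: a_1=1, p_1 = 1*48 + 1 = 49, q_1 = 1*1 + 0 = 1.
Check: 49^2 - 2400*1^2 = 2401 - 2400 = 1, so (x, y) = (49, 1) solves the equation, and by the theorem it is the least positive solution.

(x, y) = (49, 1)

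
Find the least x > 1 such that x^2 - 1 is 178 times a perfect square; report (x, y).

First expand sqrt(178) as a continued fraction. With x_i = (sqrt(178) + m_i)/d_i and (m_0, d_0) = (0, 1): a_0 = floor(sqrt(178)) = 13, since 13^2 = 169 <= 178 < 196 = 14^2.
Iterate m_{i+1} = d_i*a_i - m_i, d_{i+1} = (178 - m_{i+1}^2)/d_i, a_{i+1} = floor((a_0 + m_{i+1})/d_{i+1}):
  m_1 = 1*13 - 0 = 13, d_1 = (178 - 13^2)/1 = 9/1 = 9, a_1 = floor((13 + 13)/9) = 2.
  m_2 = 9*2 - 13 = 5, d_2 = (178 - 5^2)/9 = 153/9 = 17, a_2 = floor((13 + 5)/17) = 1.
  m_3 = 17*1 - 5 = 12, d_3 = (178 - 12^2)/17 = 34/17 = 2, a_3 = floor((13 + 12)/2) = 12.
  m_4 = 2*12 - 12 = 12, d_4 = (178 - 12^2)/2 = 34/2 = 17, a_4 = floor((13 + 12)/17) = 1.
  m_5 = 17*1 - 12 = 5, d_5 = (178 - 5^2)/17 = 153/17 = 9, a_5 = floor((13 + 5)/9) = 2.
  m_6 = 9*2 - 5 = 13, d_6 = (178 - 13^2)/9 = 9/9 = 1, a_6 = floor((13 + 13)/1) = 26.
  m_7 = 1*26 - 13 = 13, d_7 = (178 - 13^2)/1 = 9/1 = 9: (m_7, d_7) = (m_1, d_1) = (13, 9), so from here the quotients repeat a_1, ..., a_6; the period length is 6.
So sqrt(178) = [13; (2, 1, 12, 1, 2, 26)] with period length k = 6.
k is even, so the fundamental solution of x^2 - 178y^2 = 1 is (p_{k-1}, q_{k-1}) = (p_5, q_5); compute convergents through index 5.
Convergents (p_i = a_i*p_{i-1} + p_{i-2}, q_i = a_i*q_{i-1} + q_{i-2} with p_{-2}=0, p_{-1}=1, q_{-2}=1, q_{-1}=0):
  i=0: a_0=13, p_0 = 13*1 + 0 = 13, q_0 = 13*0 + 1 = 1.
  i=1: a_1=2, p_1 = 2*13 + 1 = 27, q_1 = 2*1 + 0 = 2.
  i=2: a_2=1, p_2 = 1*27 + 13 = 40, q_2 = 1*2 + 1 = 3.
  i=3: a_3=12, p_3 = 12*40 + 27 = 507, q_3 = 12*3 + 2 = 38.
  i=4: a_4=1, p_4 = 1*507 + 40 = 547, q_4 = 1*38 + 3 = 41.
  i=5: a_5=2, p_5 = 2*547 + 507 = 1601, q_5 = 2*41 + 38 = 120.
Check: 1601^2 - 178*120^2 = 2563201 - 2563200 = 1, so (x, y) = (1601, 120) solves the equation, and by the theorem it is the least positive solution.

(x, y) = (1601, 120)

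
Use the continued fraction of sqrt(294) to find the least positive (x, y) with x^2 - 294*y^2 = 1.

First expand sqrt(294) as a continued fraction. With x_i = (sqrt(294) + m_i)/d_i and (m_0, d_0) = (0, 1): a_0 = floor(sqrt(294)) = 17, since 17^2 = 289 <= 294 < 324 = 18^2.
Iterate m_{i+1} = d_i*a_i - m_i, d_{i+1} = (294 - m_{i+1}^2)/d_i, a_{i+1} = floor((a_0 + m_{i+1})/d_{i+1}):
  m_1 = 1*17 - 0 = 17, d_1 = (294 - 17^2)/1 = 5/1 = 5, a_1 = floor((17 + 17)/5) = 6.
  m_2 = 5*6 - 17 = 13, d_2 = (294 - 13^2)/5 = 125/5 = 25, a_2 = floor((17 + 13)/25) = 1.
  m_3 = 25*1 - 13 = 12, d_3 = (294 - 12^2)/25 = 150/25 = 6, a_3 = floor((17 + 12)/6) = 4.
  m_4 = 6*4 - 12 = 12, d_4 = (294 - 12^2)/6 = 150/6 = 25, a_4 = floor((17 + 12)/25) = 1.
  m_5 = 25*1 - 12 = 13, d_5 = (294 - 13^2)/25 = 125/25 = 5, a_5 = floor((17 + 13)/5) = 6.
  m_6 = 5*6 - 13 = 17, d_6 = (294 - 17^2)/5 = 5/5 = 1, a_6 = floor((17 + 17)/1) = 34.
  m_7 = 1*34 - 17 = 17, d_7 = (294 - 17^2)/1 = 5/1 = 5: (m_7, d_7) = (m_1, d_1) = (17, 5), so from here the quotients repeat a_1, ..., a_6; the period length is 6.
So sqrt(294) = [17; (6, 1, 4, 1, 6, 34)] with period length k = 6.
k is even, so the fundamental solution of x^2 - 294y^2 = 1 is (p_{k-1}, q_{k-1}) = (p_5, q_5); compute convergents through index 5.
Convergents (p_i = a_i*p_{i-1} + p_{i-2}, q_i = a_i*q_{i-1} + q_{i-2} with p_{-2}=0, p_{-1}=1, q_{-2}=1, q_{-1}=0):
  i=0: a_0=17, p_0 = 17*1 + 0 = 17, q_0 = 17*0 + 1 = 1.
  i=1: a_1=6, p_1 = 6*17 + 1 = 103, q_1 = 6*1 + 0 = 6.
  i=2: a_2=1, p_2 = 1*103 + 17 = 120, q_2 = 1*6 + 1 = 7.
  i=3: a_3=4, p_3 = 4*120 + 103 = 583, q_3 = 4*7 + 6 = 34.
  i=4: a_4=1, p_4 = 1*583 + 120 = 703, q_4 = 1*34 + 7 = 41.
  i=5: a_5=6, p_5 = 6*703 + 583 = 4801, q_5 = 6*41 + 34 = 280.
Check: 4801^2 - 294*280^2 = 23049601 - 23049600 = 1, so (x, y) = (4801, 280) solves the equation, and by the theorem it is the least positive solution.

(x, y) = (4801, 280)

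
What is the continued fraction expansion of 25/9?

Run the Euclidean algorithm on 25 and 9; the successive quotients are the partial quotients a_0, a_1, ... (each step inverts the fractional part left over by the previous one):
  25 = 2*9 + 7, so a_0 = 2.
  9 = 1*7 + 2, so a_1 = 1.
  7 = 3*2 + 1, so a_2 = 3.
  2 = 2*1 + 0, so a_3 = 2.
The remainder reaches 0 after 4 divisions, so the expansion has 4 partial quotients, read off in order.

[2; 1, 3, 2]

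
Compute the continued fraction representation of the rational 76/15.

[5; 15]

Run the Euclidean algorithm on 76 and 15; the successive quotients are the partial quotients a_0, a_1, ... (each step inverts the fractional part left over by the previous one):
  76 = 5*15 + 1, so a_0 = 5.
  15 = 15*1 + 0, so a_1 = 15.
The remainder reaches 0 after 2 divisions, so the expansion has 2 partial quotients, read off in order.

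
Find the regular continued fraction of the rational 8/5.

[1; 1, 1, 2]

Run the Euclidean algorithm on 8 and 5; the successive quotients are the partial quotients a_0, a_1, ... (each step inverts the fractional part left over by the previous one):
  8 = 1*5 + 3, so a_0 = 1.
  5 = 1*3 + 2, so a_1 = 1.
  3 = 1*2 + 1, so a_2 = 1.
  2 = 2*1 + 0, so a_3 = 2.
The remainder reaches 0 after 4 divisions, so the expansion has 4 partial quotients, read off in order.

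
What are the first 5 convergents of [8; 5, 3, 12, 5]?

8/1, 41/5, 131/16, 1613/197, 8196/1001

Using the convergent recurrence p_i = a_i*p_{i-1} + p_{i-2}, q_i = a_i*q_{i-1} + q_{i-2} with p_{-2}=0, p_{-1}=1, q_{-2}=1, q_{-1}=0:
  i=0: a_0=8, p_0 = 8*1 + 0 = 8, q_0 = 8*0 + 1 = 1.
  i=1: a_1=5, p_1 = 5*8 + 1 = 41, q_1 = 5*1 + 0 = 5.
  i=2: a_2=3, p_2 = 3*41 + 8 = 131, q_2 = 3*5 + 1 = 16.
  i=3: a_3=12, p_3 = 12*131 + 41 = 1613, q_3 = 12*16 + 5 = 197.
  i=4: a_4=5, p_4 = 5*1613 + 131 = 8196, q_4 = 5*197 + 16 = 1001.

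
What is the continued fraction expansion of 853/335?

[2; 1, 1, 4, 1, 9, 3]

Run the Euclidean algorithm on 853 and 335; the successive quotients are the partial quotients a_0, a_1, ... (each step inverts the fractional part left over by the previous one):
  853 = 2*335 + 183, so a_0 = 2.
  335 = 1*183 + 152, so a_1 = 1.
  183 = 1*152 + 31, so a_2 = 1.
  152 = 4*31 + 28, so a_3 = 4.
  31 = 1*28 + 3, so a_4 = 1.
  28 = 9*3 + 1, so a_5 = 9.
  3 = 3*1 + 0, so a_6 = 3.
The remainder reaches 0 after 7 divisions, so the expansion has 7 partial quotients, read off in order.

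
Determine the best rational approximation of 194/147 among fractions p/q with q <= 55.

33/25

Expand x = 194/147 as a continued fraction with the Euclidean algorithm:
  194 = 1*147 + 47, so a_0 = 1.
  147 = 3*47 + 6, so a_1 = 3.
  47 = 7*6 + 5, so a_2 = 7.
  6 = 1*5 + 1, so a_3 = 1.
  5 = 5*1 + 0, so a_4 = 5.
so x = [1; 3, 7, 1, 5].
Convergents (p_i = a_i*p_{i-1} + p_{i-2}, q_i = a_i*q_{i-1} + q_{i-2} with p_{-2}=0, p_{-1}=1, q_{-2}=1, q_{-1}=0), until the denominator exceeds 55:
  i=0: a_0=1, p_0 = 1*1 + 0 = 1, q_0 = 1*0 + 1 = 1.
  i=1: a_1=3, p_1 = 3*1 + 1 = 4, q_1 = 3*1 + 0 = 3.
  i=2: a_2=7, p_2 = 7*4 + 1 = 29, q_2 = 7*3 + 1 = 22.
  i=3: a_3=1, p_3 = 1*29 + 4 = 33, q_3 = 1*22 + 3 = 25.
  i=4: a_4=5, p_4 = 5*33 + 29 = 194, q_4 = 5*25 + 22 = 147.
q_4 = 147 > 55, so the last convergent with denominator <= 55 is p_3/q_3 = 33/25.
The closest fraction with denominator <= 55 is either p_3/q_3 or the intermediate fraction (k*p_3 + p_2)/(k*q_3 + q_2) with the largest k >= 1 whose denominator stays <= 55; these approach x as k grows, and every other convergent or intermediate fraction in range is farther away.
Largest k: floor((55 - q_2)/q_3) = floor((55 - 22)/25) = 1.
That gives (1*33 + 29)/(1*25 + 22) = 62/47.
Compare the errors: |x - 33/25| = |194*25 - 33*147|/(147*25) = 1/3675, and |x - 62/47| = |194*47 - 62*147|/(147*47) = 4/6909.
Cross-multiplying, 1*6909 = 6909 < 14700 = 4*3675, so 1/3675 is smaller: the convergent 33/25 is closer to x than 62/47.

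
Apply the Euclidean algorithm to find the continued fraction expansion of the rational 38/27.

Run the Euclidean algorithm on 38 and 27; the successive quotients are the partial quotients a_0, a_1, ... (each step inverts the fractional part left over by the previous one):
  38 = 1*27 + 11, so a_0 = 1.
  27 = 2*11 + 5, so a_1 = 2.
  11 = 2*5 + 1, so a_2 = 2.
  5 = 5*1 + 0, so a_3 = 5.
The remainder reaches 0 after 4 divisions, so the expansion has 4 partial quotients, read off in order.

[1; 2, 2, 5]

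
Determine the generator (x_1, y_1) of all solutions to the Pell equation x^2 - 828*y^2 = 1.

(x, y) = (1151, 40)

First expand sqrt(828) as a continued fraction. With x_i = (sqrt(828) + m_i)/d_i and (m_0, d_0) = (0, 1): a_0 = floor(sqrt(828)) = 28, since 28^2 = 784 <= 828 < 841 = 29^2.
Iterate m_{i+1} = d_i*a_i - m_i, d_{i+1} = (828 - m_{i+1}^2)/d_i, a_{i+1} = floor((a_0 + m_{i+1})/d_{i+1}):
  m_1 = 1*28 - 0 = 28, d_1 = (828 - 28^2)/1 = 44/1 = 44, a_1 = floor((28 + 28)/44) = 1.
  m_2 = 44*1 - 28 = 16, d_2 = (828 - 16^2)/44 = 572/44 = 13, a_2 = floor((28 + 16)/13) = 3.
  m_3 = 13*3 - 16 = 23, d_3 = (828 - 23^2)/13 = 299/13 = 23, a_3 = floor((28 + 23)/23) = 2.
  m_4 = 23*2 - 23 = 23, d_4 = (828 - 23^2)/23 = 299/23 = 13, a_4 = floor((28 + 23)/13) = 3.
  m_5 = 13*3 - 23 = 16, d_5 = (828 - 16^2)/13 = 572/13 = 44, a_5 = floor((28 + 16)/44) = 1.
  m_6 = 44*1 - 16 = 28, d_6 = (828 - 28^2)/44 = 44/44 = 1, a_6 = floor((28 + 28)/1) = 56.
  m_7 = 1*56 - 28 = 28, d_7 = (828 - 28^2)/1 = 44/1 = 44: (m_7, d_7) = (m_1, d_1) = (28, 44), so from here the quotients repeat a_1, ..., a_6; the period length is 6.
So sqrt(828) = [28; (1, 3, 2, 3, 1, 56)] with period length k = 6.
k is even, so the fundamental solution of x^2 - 828y^2 = 1 is (p_{k-1}, q_{k-1}) = (p_5, q_5); compute convergents through index 5.
Convergents (p_i = a_i*p_{i-1} + p_{i-2}, q_i = a_i*q_{i-1} + q_{i-2} with p_{-2}=0, p_{-1}=1, q_{-2}=1, q_{-1}=0):
  i=0: a_0=28, p_0 = 28*1 + 0 = 28, q_0 = 28*0 + 1 = 1.
  i=1: a_1=1, p_1 = 1*28 + 1 = 29, q_1 = 1*1 + 0 = 1.
  i=2: a_2=3, p_2 = 3*29 + 28 = 115, q_2 = 3*1 + 1 = 4.
  i=3: a_3=2, p_3 = 2*115 + 29 = 259, q_3 = 2*4 + 1 = 9.
  i=4: a_4=3, p_4 = 3*259 + 115 = 892, q_4 = 3*9 + 4 = 31.
  i=5: a_5=1, p_5 = 1*892 + 259 = 1151, q_5 = 1*31 + 9 = 40.
Check: 1151^2 - 828*40^2 = 1324801 - 1324800 = 1, so (x, y) = (1151, 40) solves the equation, and by the theorem it is the least positive solution.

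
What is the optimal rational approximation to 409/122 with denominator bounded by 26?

Expand x = 409/122 as a continued fraction with the Euclidean algorithm:
  409 = 3*122 + 43, so a_0 = 3.
  122 = 2*43 + 36, so a_1 = 2.
  43 = 1*36 + 7, so a_2 = 1.
  36 = 5*7 + 1, so a_3 = 5.
  7 = 7*1 + 0, so a_4 = 7.
so x = [3; 2, 1, 5, 7].
Convergents (p_i = a_i*p_{i-1} + p_{i-2}, q_i = a_i*q_{i-1} + q_{i-2} with p_{-2}=0, p_{-1}=1, q_{-2}=1, q_{-1}=0), until the denominator exceeds 26:
  i=0: a_0=3, p_0 = 3*1 + 0 = 3, q_0 = 3*0 + 1 = 1.
  i=1: a_1=2, p_1 = 2*3 + 1 = 7, q_1 = 2*1 + 0 = 2.
  i=2: a_2=1, p_2 = 1*7 + 3 = 10, q_2 = 1*2 + 1 = 3.
  i=3: a_3=5, p_3 = 5*10 + 7 = 57, q_3 = 5*3 + 2 = 17.
  i=4: a_4=7, p_4 = 7*57 + 10 = 409, q_4 = 7*17 + 3 = 122.
q_4 = 122 > 26, so the last convergent with denominator <= 26 is p_3/q_3 = 57/17.
The closest fraction with denominator <= 26 is either p_3/q_3 or the intermediate fraction (k*p_3 + p_2)/(k*q_3 + q_2) with the largest k >= 1 whose denominator stays <= 26; these approach x as k grows, and every other convergent or intermediate fraction in range is farther away.
Largest k: floor((26 - q_2)/q_3) = floor((26 - 3)/17) = 1.
That gives (1*57 + 10)/(1*17 + 3) = 67/20.
Compare the errors: |x - 57/17| = |409*17 - 57*122|/(122*17) = 1/2074, and |x - 67/20| = |409*20 - 67*122|/(122*20) = 6/2440.
Cross-multiplying, 1*2440 = 2440 < 12444 = 6*2074, so 1/2074 is smaller: the convergent 57/17 is closer to x than 67/20.

57/17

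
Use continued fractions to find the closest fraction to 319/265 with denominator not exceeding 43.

47/39

Expand x = 319/265 as a continued fraction with the Euclidean algorithm:
  319 = 1*265 + 54, so a_0 = 1.
  265 = 4*54 + 49, so a_1 = 4.
  54 = 1*49 + 5, so a_2 = 1.
  49 = 9*5 + 4, so a_3 = 9.
  5 = 1*4 + 1, so a_4 = 1.
  4 = 4*1 + 0, so a_5 = 4.
so x = [1; 4, 1, 9, 1, 4].
Convergents (p_i = a_i*p_{i-1} + p_{i-2}, q_i = a_i*q_{i-1} + q_{i-2} with p_{-2}=0, p_{-1}=1, q_{-2}=1, q_{-1}=0), until the denominator exceeds 43:
  i=0: a_0=1, p_0 = 1*1 + 0 = 1, q_0 = 1*0 + 1 = 1.
  i=1: a_1=4, p_1 = 4*1 + 1 = 5, q_1 = 4*1 + 0 = 4.
  i=2: a_2=1, p_2 = 1*5 + 1 = 6, q_2 = 1*4 + 1 = 5.
  i=3: a_3=9, p_3 = 9*6 + 5 = 59, q_3 = 9*5 + 4 = 49.
q_3 = 49 > 43, so the last convergent with denominator <= 43 is p_2/q_2 = 6/5.
The closest fraction with denominator <= 43 is either p_2/q_2 or the intermediate fraction (k*p_2 + p_1)/(k*q_2 + q_1) with the largest k >= 1 whose denominator stays <= 43; these approach x as k grows, and every other convergent or intermediate fraction in range is farther away.
Largest k: floor((43 - q_1)/q_2) = floor((43 - 4)/5) = 7.
That gives (7*6 + 5)/(7*5 + 4) = 47/39.
Compare the errors: |x - 6/5| = |319*5 - 6*265|/(265*5) = 5/1325, and |x - 47/39| = |319*39 - 47*265|/(265*39) = 14/10335.
Cross-multiplying, 14*1325 = 18550 < 51675 = 5*10335, so 14/10335 is smaller: the intermediate fraction 47/39 is closer to x than 6/5.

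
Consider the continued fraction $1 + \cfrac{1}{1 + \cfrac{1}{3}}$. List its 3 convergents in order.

1/1, 2/1, 7/4

Using the convergent recurrence p_i = a_i*p_{i-1} + p_{i-2}, q_i = a_i*q_{i-1} + q_{i-2} with p_{-2}=0, p_{-1}=1, q_{-2}=1, q_{-1}=0:
  i=0: a_0=1, p_0 = 1*1 + 0 = 1, q_0 = 1*0 + 1 = 1.
  i=1: a_1=1, p_1 = 1*1 + 1 = 2, q_1 = 1*1 + 0 = 1.
  i=2: a_2=3, p_2 = 3*2 + 1 = 7, q_2 = 3*1 + 1 = 4.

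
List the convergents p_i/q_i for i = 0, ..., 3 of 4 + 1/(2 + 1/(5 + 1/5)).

Using the convergent recurrence p_i = a_i*p_{i-1} + p_{i-2}, q_i = a_i*q_{i-1} + q_{i-2} with p_{-2}=0, p_{-1}=1, q_{-2}=1, q_{-1}=0:
  i=0: a_0=4, p_0 = 4*1 + 0 = 4, q_0 = 4*0 + 1 = 1.
  i=1: a_1=2, p_1 = 2*4 + 1 = 9, q_1 = 2*1 + 0 = 2.
  i=2: a_2=5, p_2 = 5*9 + 4 = 49, q_2 = 5*2 + 1 = 11.
  i=3: a_3=5, p_3 = 5*49 + 9 = 254, q_3 = 5*11 + 2 = 57.

4/1, 9/2, 49/11, 254/57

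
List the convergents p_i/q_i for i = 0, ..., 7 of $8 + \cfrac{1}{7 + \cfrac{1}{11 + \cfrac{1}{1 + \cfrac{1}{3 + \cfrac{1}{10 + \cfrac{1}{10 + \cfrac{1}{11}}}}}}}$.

Using the convergent recurrence p_i = a_i*p_{i-1} + p_{i-2}, q_i = a_i*q_{i-1} + q_{i-2} with p_{-2}=0, p_{-1}=1, q_{-2}=1, q_{-1}=0:
  i=0: a_0=8, p_0 = 8*1 + 0 = 8, q_0 = 8*0 + 1 = 1.
  i=1: a_1=7, p_1 = 7*8 + 1 = 57, q_1 = 7*1 + 0 = 7.
  i=2: a_2=11, p_2 = 11*57 + 8 = 635, q_2 = 11*7 + 1 = 78.
  i=3: a_3=1, p_3 = 1*635 + 57 = 692, q_3 = 1*78 + 7 = 85.
  i=4: a_4=3, p_4 = 3*692 + 635 = 2711, q_4 = 3*85 + 78 = 333.
  i=5: a_5=10, p_5 = 10*2711 + 692 = 27802, q_5 = 10*333 + 85 = 3415.
  i=6: a_6=10, p_6 = 10*27802 + 2711 = 280731, q_6 = 10*3415 + 333 = 34483.
  i=7: a_7=11, p_7 = 11*280731 + 27802 = 3115843, q_7 = 11*34483 + 3415 = 382728.

8/1, 57/7, 635/78, 692/85, 2711/333, 27802/3415, 280731/34483, 3115843/382728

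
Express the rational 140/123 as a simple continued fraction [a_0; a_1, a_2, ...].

[1; 7, 4, 4]

Run the Euclidean algorithm on 140 and 123; the successive quotients are the partial quotients a_0, a_1, ... (each step inverts the fractional part left over by the previous one):
  140 = 1*123 + 17, so a_0 = 1.
  123 = 7*17 + 4, so a_1 = 7.
  17 = 4*4 + 1, so a_2 = 4.
  4 = 4*1 + 0, so a_3 = 4.
The remainder reaches 0 after 4 divisions, so the expansion has 4 partial quotients, read off in order.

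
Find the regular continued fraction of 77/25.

Run the Euclidean algorithm on 77 and 25; the successive quotients are the partial quotients a_0, a_1, ... (each step inverts the fractional part left over by the previous one):
  77 = 3*25 + 2, so a_0 = 3.
  25 = 12*2 + 1, so a_1 = 12.
  2 = 2*1 + 0, so a_2 = 2.
The remainder reaches 0 after 3 divisions, so the expansion has 3 partial quotients, read off in order.

[3; 12, 2]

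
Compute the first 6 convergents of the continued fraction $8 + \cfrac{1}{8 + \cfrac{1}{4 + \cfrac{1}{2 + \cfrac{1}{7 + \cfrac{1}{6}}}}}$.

Using the convergent recurrence p_i = a_i*p_{i-1} + p_{i-2}, q_i = a_i*q_{i-1} + q_{i-2} with p_{-2}=0, p_{-1}=1, q_{-2}=1, q_{-1}=0:
  i=0: a_0=8, p_0 = 8*1 + 0 = 8, q_0 = 8*0 + 1 = 1.
  i=1: a_1=8, p_1 = 8*8 + 1 = 65, q_1 = 8*1 + 0 = 8.
  i=2: a_2=4, p_2 = 4*65 + 8 = 268, q_2 = 4*8 + 1 = 33.
  i=3: a_3=2, p_3 = 2*268 + 65 = 601, q_3 = 2*33 + 8 = 74.
  i=4: a_4=7, p_4 = 7*601 + 268 = 4475, q_4 = 7*74 + 33 = 551.
  i=5: a_5=6, p_5 = 6*4475 + 601 = 27451, q_5 = 6*551 + 74 = 3380.

8/1, 65/8, 268/33, 601/74, 4475/551, 27451/3380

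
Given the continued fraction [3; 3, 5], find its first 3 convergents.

3/1, 10/3, 53/16

Using the convergent recurrence p_i = a_i*p_{i-1} + p_{i-2}, q_i = a_i*q_{i-1} + q_{i-2} with p_{-2}=0, p_{-1}=1, q_{-2}=1, q_{-1}=0:
  i=0: a_0=3, p_0 = 3*1 + 0 = 3, q_0 = 3*0 + 1 = 1.
  i=1: a_1=3, p_1 = 3*3 + 1 = 10, q_1 = 3*1 + 0 = 3.
  i=2: a_2=5, p_2 = 5*10 + 3 = 53, q_2 = 5*3 + 1 = 16.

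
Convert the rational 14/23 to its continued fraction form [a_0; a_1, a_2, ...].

[0; 1, 1, 1, 1, 4]

Run the Euclidean algorithm on 14 and 23; the successive quotients are the partial quotients a_0, a_1, ... (each step inverts the fractional part left over by the previous one):
  14 = 0*23 + 14, so a_0 = 0.
  23 = 1*14 + 9, so a_1 = 1.
  14 = 1*9 + 5, so a_2 = 1.
  9 = 1*5 + 4, so a_3 = 1.
  5 = 1*4 + 1, so a_4 = 1.
  4 = 4*1 + 0, so a_5 = 4.
The remainder reaches 0 after 6 divisions, so the expansion has 6 partial quotients, read off in order.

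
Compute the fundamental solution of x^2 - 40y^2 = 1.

(x, y) = (19, 3)

First expand sqrt(40) as a continued fraction. With x_i = (sqrt(40) + m_i)/d_i and (m_0, d_0) = (0, 1): a_0 = floor(sqrt(40)) = 6, since 6^2 = 36 <= 40 < 49 = 7^2.
Iterate m_{i+1} = d_i*a_i - m_i, d_{i+1} = (40 - m_{i+1}^2)/d_i, a_{i+1} = floor((a_0 + m_{i+1})/d_{i+1}):
  m_1 = 1*6 - 0 = 6, d_1 = (40 - 6^2)/1 = 4/1 = 4, a_1 = floor((6 + 6)/4) = 3.
  m_2 = 4*3 - 6 = 6, d_2 = (40 - 6^2)/4 = 4/4 = 1, a_2 = floor((6 + 6)/1) = 12.
  m_3 = 1*12 - 6 = 6, d_3 = (40 - 6^2)/1 = 4/1 = 4: (m_3, d_3) = (m_1, d_1) = (6, 4), so from here the quotients repeat a_1, a_2; the period length is 2.
So sqrt(40) = [6; (3, 12)] with period length k = 2.
k is even, so the fundamental solution of x^2 - 40y^2 = 1 is (p_{k-1}, q_{k-1}) = (p_1, q_1); compute convergents through index 1.
Convergents (p_i = a_i*p_{i-1} + p_{i-2}, q_i = a_i*q_{i-1} + q_{i-2} with p_{-2}=0, p_{-1}=1, q_{-2}=1, q_{-1}=0):
  i=0: a_0=6, p_0 = 6*1 + 0 = 6, q_0 = 6*0 + 1 = 1.
  i=1: a_1=3, p_1 = 3*6 + 1 = 19, q_1 = 3*1 + 0 = 3.
Check: 19^2 - 40*3^2 = 361 - 360 = 1, so (x, y) = (19, 3) solves the equation, and by the theorem it is the least positive solution.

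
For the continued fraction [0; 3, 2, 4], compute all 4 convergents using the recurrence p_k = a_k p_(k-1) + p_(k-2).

Using the convergent recurrence p_i = a_i*p_{i-1} + p_{i-2}, q_i = a_i*q_{i-1} + q_{i-2} with p_{-2}=0, p_{-1}=1, q_{-2}=1, q_{-1}=0:
  i=0: a_0=0, p_0 = 0*1 + 0 = 0, q_0 = 0*0 + 1 = 1.
  i=1: a_1=3, p_1 = 3*0 + 1 = 1, q_1 = 3*1 + 0 = 3.
  i=2: a_2=2, p_2 = 2*1 + 0 = 2, q_2 = 2*3 + 1 = 7.
  i=3: a_3=4, p_3 = 4*2 + 1 = 9, q_3 = 4*7 + 3 = 31.

0/1, 1/3, 2/7, 9/31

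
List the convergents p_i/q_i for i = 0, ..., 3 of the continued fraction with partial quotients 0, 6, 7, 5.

0/1, 1/6, 7/43, 36/221

Using the convergent recurrence p_i = a_i*p_{i-1} + p_{i-2}, q_i = a_i*q_{i-1} + q_{i-2} with p_{-2}=0, p_{-1}=1, q_{-2}=1, q_{-1}=0:
  i=0: a_0=0, p_0 = 0*1 + 0 = 0, q_0 = 0*0 + 1 = 1.
  i=1: a_1=6, p_1 = 6*0 + 1 = 1, q_1 = 6*1 + 0 = 6.
  i=2: a_2=7, p_2 = 7*1 + 0 = 7, q_2 = 7*6 + 1 = 43.
  i=3: a_3=5, p_3 = 5*7 + 1 = 36, q_3 = 5*43 + 6 = 221.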